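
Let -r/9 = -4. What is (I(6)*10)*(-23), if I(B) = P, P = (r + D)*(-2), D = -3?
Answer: 15180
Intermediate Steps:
r = 36 (r = -9*(-4) = 36)
P = -66 (P = (36 - 3)*(-2) = 33*(-2) = -66)
I(B) = -66
(I(6)*10)*(-23) = -66*10*(-23) = -660*(-23) = 15180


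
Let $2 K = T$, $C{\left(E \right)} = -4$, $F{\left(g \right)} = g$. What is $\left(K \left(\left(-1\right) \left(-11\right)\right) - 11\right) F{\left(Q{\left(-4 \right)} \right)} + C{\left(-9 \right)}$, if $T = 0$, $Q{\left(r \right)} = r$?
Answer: $40$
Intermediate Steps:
$K = 0$ ($K = \frac{1}{2} \cdot 0 = 0$)
$\left(K \left(\left(-1\right) \left(-11\right)\right) - 11\right) F{\left(Q{\left(-4 \right)} \right)} + C{\left(-9 \right)} = \left(0 \left(\left(-1\right) \left(-11\right)\right) - 11\right) \left(-4\right) - 4 = \left(0 \cdot 11 - 11\right) \left(-4\right) - 4 = \left(0 - 11\right) \left(-4\right) - 4 = \left(-11\right) \left(-4\right) - 4 = 44 - 4 = 40$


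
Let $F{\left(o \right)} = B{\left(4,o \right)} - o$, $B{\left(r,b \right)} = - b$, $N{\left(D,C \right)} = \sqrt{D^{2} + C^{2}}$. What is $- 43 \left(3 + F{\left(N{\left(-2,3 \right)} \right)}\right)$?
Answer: $-129 + 86 \sqrt{13} \approx 181.08$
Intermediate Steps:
$N{\left(D,C \right)} = \sqrt{C^{2} + D^{2}}$
$F{\left(o \right)} = - 2 o$ ($F{\left(o \right)} = - o - o = - 2 o$)
$- 43 \left(3 + F{\left(N{\left(-2,3 \right)} \right)}\right) = - 43 \left(3 - 2 \sqrt{3^{2} + \left(-2\right)^{2}}\right) = - 43 \left(3 - 2 \sqrt{9 + 4}\right) = - 43 \left(3 - 2 \sqrt{13}\right) = -129 + 86 \sqrt{13}$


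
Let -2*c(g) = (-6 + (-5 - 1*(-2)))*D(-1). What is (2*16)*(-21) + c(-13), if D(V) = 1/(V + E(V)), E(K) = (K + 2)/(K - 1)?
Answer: -675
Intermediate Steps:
E(K) = (2 + K)/(-1 + K)
D(V) = 1/(V + (2 + V)/(-1 + V))
c(g) = -3 (c(g) = -(-6 + (-5 - 1*(-2)))*(-1 - 1)/(2 + (-1)²)/2 = -(-6 + (-5 + 2))*-2/(2 + 1)/2 = -(-6 - 3)*-2/3/2 = -(-9)*(⅓)*(-2)/2 = -(-9)*(-2)/(2*3) = -½*6 = -3)
(2*16)*(-21) + c(-13) = (2*16)*(-21) - 3 = 32*(-21) - 3 = -672 - 3 = -675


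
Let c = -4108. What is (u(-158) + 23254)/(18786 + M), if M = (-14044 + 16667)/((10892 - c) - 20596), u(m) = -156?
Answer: 129256408/105123833 ≈ 1.2296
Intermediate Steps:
M = -2623/5596 (M = (-14044 + 16667)/((10892 - 1*(-4108)) - 20596) = 2623/((10892 + 4108) - 20596) = 2623/(15000 - 20596) = 2623/(-5596) = 2623*(-1/5596) = -2623/5596 ≈ -0.46873)
(u(-158) + 23254)/(18786 + M) = (-156 + 23254)/(18786 - 2623/5596) = 23098/(105123833/5596) = 23098*(5596/105123833) = 129256408/105123833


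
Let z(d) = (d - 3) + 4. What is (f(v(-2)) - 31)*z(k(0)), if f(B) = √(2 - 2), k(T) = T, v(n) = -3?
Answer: -31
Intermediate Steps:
f(B) = 0 (f(B) = √0 = 0)
z(d) = 1 + d (z(d) = (-3 + d) + 4 = 1 + d)
(f(v(-2)) - 31)*z(k(0)) = (0 - 31)*(1 + 0) = -31*1 = -31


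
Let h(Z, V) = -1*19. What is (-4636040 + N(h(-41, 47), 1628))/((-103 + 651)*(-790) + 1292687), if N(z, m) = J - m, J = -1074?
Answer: -4638742/859767 ≈ -5.3953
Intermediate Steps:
h(Z, V) = -19
N(z, m) = -1074 - m
(-4636040 + N(h(-41, 47), 1628))/((-103 + 651)*(-790) + 1292687) = (-4636040 + (-1074 - 1*1628))/((-103 + 651)*(-790) + 1292687) = (-4636040 + (-1074 - 1628))/(548*(-790) + 1292687) = (-4636040 - 2702)/(-432920 + 1292687) = -4638742/859767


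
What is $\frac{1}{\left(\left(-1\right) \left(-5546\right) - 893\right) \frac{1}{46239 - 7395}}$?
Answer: $\frac{4316}{517} \approx 8.3482$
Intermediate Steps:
$\frac{1}{\left(\left(-1\right) \left(-5546\right) - 893\right) \frac{1}{46239 - 7395}} = \frac{1}{\left(5546 - 893\right) \frac{1}{38844}} = \frac{1}{4653 \cdot \frac{1}{38844}} = \frac{1}{\frac{517}{4316}} = \frac{4316}{517}$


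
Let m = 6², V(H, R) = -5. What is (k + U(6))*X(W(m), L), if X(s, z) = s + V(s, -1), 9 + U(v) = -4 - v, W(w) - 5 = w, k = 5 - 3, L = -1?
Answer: -612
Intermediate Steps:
k = 2
m = 36
W(w) = 5 + w
U(v) = -13 - v (U(v) = -9 + (-4 - v) = -13 - v)
X(s, z) = -5 + s (X(s, z) = s - 5 = -5 + s)
(k + U(6))*X(W(m), L) = (2 + (-13 - 1*6))*(-5 + (5 + 36)) = (2 + (-13 - 6))*(-5 + 41) = (2 - 19)*36 = -17*36 = -612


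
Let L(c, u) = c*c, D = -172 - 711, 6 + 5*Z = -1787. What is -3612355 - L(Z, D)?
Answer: -93523724/25 ≈ -3.7409e+6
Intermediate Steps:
Z = -1793/5 (Z = -6/5 + (1/5)*(-1787) = -6/5 - 1787/5 = -1793/5 ≈ -358.60)
D = -883
L(c, u) = c**2
-3612355 - L(Z, D) = -3612355 - (-1793/5)**2 = -3612355 - 1*3214849/25 = -3612355 - 3214849/25 = -93523724/25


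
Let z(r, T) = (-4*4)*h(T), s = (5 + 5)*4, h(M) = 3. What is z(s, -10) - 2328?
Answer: -2376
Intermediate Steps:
s = 40 (s = 10*4 = 40)
z(r, T) = -48 (z(r, T) = -4*4*3 = -16*3 = -48)
z(s, -10) - 2328 = -48 - 2328 = -2376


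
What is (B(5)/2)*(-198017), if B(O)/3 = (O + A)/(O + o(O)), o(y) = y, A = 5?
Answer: -594051/2 ≈ -2.9703e+5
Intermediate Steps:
B(O) = 3*(5 + O)/(2*O) (B(O) = 3*((O + 5)/(O + O)) = 3*((5 + O)/((2*O))) = 3*((5 + O)*(1/(2*O))) = 3*((5 + O)/(2*O)) = 3*(5 + O)/(2*O))
(B(5)/2)*(-198017) = (((3/2)*(5 + 5)/5)/2)*(-198017) = (((3/2)*(⅕)*10)*(½))*(-198017) = (3*(½))*(-198017) = (3/2)*(-198017) = -594051/2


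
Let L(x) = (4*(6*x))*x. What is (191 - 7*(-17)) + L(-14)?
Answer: 5014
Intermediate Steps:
L(x) = 24*x² (L(x) = (24*x)*x = 24*x²)
(191 - 7*(-17)) + L(-14) = (191 - 7*(-17)) + 24*(-14)² = (191 + 119) + 24*196 = 310 + 4704 = 5014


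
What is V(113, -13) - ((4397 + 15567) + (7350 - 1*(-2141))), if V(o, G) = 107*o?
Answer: -17364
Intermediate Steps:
V(113, -13) - ((4397 + 15567) + (7350 - 1*(-2141))) = 107*113 - ((4397 + 15567) + (7350 - 1*(-2141))) = 12091 - (19964 + (7350 + 2141)) = 12091 - (19964 + 9491) = 12091 - 1*29455 = 12091 - 29455 = -17364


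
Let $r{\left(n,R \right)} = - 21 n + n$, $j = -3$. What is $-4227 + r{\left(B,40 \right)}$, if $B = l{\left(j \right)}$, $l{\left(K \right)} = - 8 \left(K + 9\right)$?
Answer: $-3267$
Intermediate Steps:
$l{\left(K \right)} = -72 - 8 K$ ($l{\left(K \right)} = - 8 \left(9 + K\right) = -72 - 8 K$)
$B = -48$ ($B = -72 - -24 = -72 + 24 = -48$)
$r{\left(n,R \right)} = - 20 n$
$-4227 + r{\left(B,40 \right)} = -4227 - -960 = -4227 + 960 = -3267$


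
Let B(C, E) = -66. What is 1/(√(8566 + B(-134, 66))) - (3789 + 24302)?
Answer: -28091 + √85/850 ≈ -28091.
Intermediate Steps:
1/(√(8566 + B(-134, 66))) - (3789 + 24302) = 1/(√(8566 - 66)) - (3789 + 24302) = 1/(√8500) - 1*28091 = 1/(10*√85) - 28091 = √85/850 - 28091 = -28091 + √85/850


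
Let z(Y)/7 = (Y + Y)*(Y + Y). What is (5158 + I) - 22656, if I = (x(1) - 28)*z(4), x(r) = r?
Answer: -29594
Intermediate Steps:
z(Y) = 28*Y**2 (z(Y) = 7*((Y + Y)*(Y + Y)) = 7*((2*Y)*(2*Y)) = 7*(4*Y**2) = 28*Y**2)
I = -12096 (I = (1 - 28)*(28*4**2) = -756*16 = -27*448 = -12096)
(5158 + I) - 22656 = (5158 - 12096) - 22656 = -6938 - 22656 = -29594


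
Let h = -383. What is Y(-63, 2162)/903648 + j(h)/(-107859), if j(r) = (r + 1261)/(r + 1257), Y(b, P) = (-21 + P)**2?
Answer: 72019335326317/14197630309728 ≈ 5.0726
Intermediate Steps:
j(r) = (1261 + r)/(1257 + r)
Y(-63, 2162)/903648 + j(h)/(-107859) = (-21 + 2162)**2/903648 + ((1261 - 383)/(1257 - 383))/(-107859) = 2141**2*(1/903648) + (878/874)*(-1/107859) = 4583881*(1/903648) + ((1/874)*878)*(-1/107859) = 4583881/903648 + (439/437)*(-1/107859) = 4583881/903648 - 439/47134383 = 72019335326317/14197630309728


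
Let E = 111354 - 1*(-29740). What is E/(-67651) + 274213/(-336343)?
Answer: -66006762905/22753940293 ≈ -2.9009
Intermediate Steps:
E = 141094 (E = 111354 + 29740 = 141094)
E/(-67651) + 274213/(-336343) = 141094/(-67651) + 274213/(-336343) = 141094*(-1/67651) + 274213*(-1/336343) = -141094/67651 - 274213/336343 = -66006762905/22753940293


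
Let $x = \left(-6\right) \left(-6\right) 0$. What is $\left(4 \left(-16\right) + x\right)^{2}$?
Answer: $4096$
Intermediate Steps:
$x = 0$ ($x = 36 \cdot 0 = 0$)
$\left(4 \left(-16\right) + x\right)^{2} = \left(4 \left(-16\right) + 0\right)^{2} = \left(-64 + 0\right)^{2} = \left(-64\right)^{2} = 4096$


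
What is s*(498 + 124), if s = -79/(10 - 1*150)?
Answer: 24569/70 ≈ 350.99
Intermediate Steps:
s = 79/140 (s = -79/(10 - 150) = -79/(-140) = -79*(-1/140) = 79/140 ≈ 0.56429)
s*(498 + 124) = 79*(498 + 124)/140 = (79/140)*622 = 24569/70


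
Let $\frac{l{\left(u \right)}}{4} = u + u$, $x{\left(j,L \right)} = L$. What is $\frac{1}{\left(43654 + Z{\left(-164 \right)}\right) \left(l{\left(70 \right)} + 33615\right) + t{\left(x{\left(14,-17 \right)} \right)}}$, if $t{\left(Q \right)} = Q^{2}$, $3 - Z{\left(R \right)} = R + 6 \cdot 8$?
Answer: $\frac{1}{1495942564} \approx 6.6848 \cdot 10^{-10}$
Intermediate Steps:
$Z{\left(R \right)} = -45 - R$ ($Z{\left(R \right)} = 3 - \left(R + 6 \cdot 8\right) = 3 - \left(R + 48\right) = 3 - \left(48 + R\right) = -45 - R$)
$l{\left(u \right)} = 8 u$ ($l{\left(u \right)} = 4 \left(u + u\right) = 4 \cdot 2 u = 8 u$)
$\frac{1}{\left(43654 + Z{\left(-164 \right)}\right) \left(l{\left(70 \right)} + 33615\right) + t{\left(x{\left(14,-17 \right)} \right)}} = \frac{1}{\left(43654 - -119\right) \left(8 \cdot 70 + 33615\right) + \left(-17\right)^{2}} = \frac{1}{\left(43654 + \left(-45 + 164\right)\right) \left(560 + 33615\right) + 289} = \frac{1}{\left(43654 + 119\right) 34175 + 289} = \frac{1}{43773 \cdot 34175 + 289} = \frac{1}{1495942275 + 289} = \frac{1}{1495942564}$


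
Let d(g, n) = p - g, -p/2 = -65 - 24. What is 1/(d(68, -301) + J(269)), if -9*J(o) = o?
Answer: 9/721 ≈ 0.012483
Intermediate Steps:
J(o) = -o/9
p = 178 (p = -2*(-65 - 24) = -2*(-89) = 178)
d(g, n) = 178 - g
1/(d(68, -301) + J(269)) = 1/((178 - 1*68) - ⅑*269) = 1/((178 - 68) - 269/9) = 1/(110 - 269/9) = 1/(721/9) = 9/721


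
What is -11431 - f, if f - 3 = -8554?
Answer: -2880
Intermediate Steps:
f = -8551 (f = 3 - 8554 = -8551)
-11431 - f = -11431 - 1*(-8551) = -11431 + 8551 = -2880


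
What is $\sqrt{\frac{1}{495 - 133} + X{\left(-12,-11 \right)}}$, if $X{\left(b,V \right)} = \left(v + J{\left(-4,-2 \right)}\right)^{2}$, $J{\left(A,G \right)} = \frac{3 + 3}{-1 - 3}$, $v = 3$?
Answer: $\frac{\sqrt{295211}}{362} \approx 1.5009$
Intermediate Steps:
$J{\left(A,G \right)} = - \frac{3}{2}$ ($J{\left(A,G \right)} = \frac{6}{-4} = 6 \left(- \frac{1}{4}\right) = - \frac{3}{2}$)
$X{\left(b,V \right)} = \frac{9}{4}$ ($X{\left(b,V \right)} = \left(3 - \frac{3}{2}\right)^{2} = \left(\frac{3}{2}\right)^{2} = \frac{9}{4}$)
$\sqrt{\frac{1}{495 - 133} + X{\left(-12,-11 \right)}} = \sqrt{\frac{1}{495 - 133} + \frac{9}{4}} = \sqrt{\frac{1}{362} + \frac{9}{4}} = \sqrt{\frac{1631}{724}} = \frac{\sqrt{295211}}{362}$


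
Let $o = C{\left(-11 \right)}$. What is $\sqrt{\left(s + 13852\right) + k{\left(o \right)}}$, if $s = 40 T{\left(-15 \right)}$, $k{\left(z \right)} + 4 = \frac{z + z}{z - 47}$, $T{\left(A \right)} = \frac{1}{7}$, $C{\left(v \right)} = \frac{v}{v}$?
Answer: $\frac{\sqrt{359101001}}{161} \approx 117.7$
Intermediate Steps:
$C{\left(v \right)} = 1$
$T{\left(A \right)} = \frac{1}{7}$
$o = 1$
$k{\left(z \right)} = -4 + \frac{2 z}{-47 + z}$ ($k{\left(z \right)} = -4 + \frac{z + z}{z - 47} = -4 + \frac{2 z}{-47 + z}$)
$s = \frac{40}{7}$ ($s = 40 \cdot \frac{1}{7} = \frac{40}{7} \approx 5.7143$)
$\sqrt{\left(s + 13852\right) + k{\left(o \right)}} = \sqrt{\left(\frac{40}{7} + 13852\right) + \frac{2 \left(94 - 1\right)}{-47 + 1}} = \sqrt{\frac{97004}{7} + \frac{2 \left(94 - 1\right)}{-46}} = \sqrt{\frac{97004}{7} + 2 \left(- \frac{1}{46}\right) 93} = \sqrt{\frac{97004}{7} - \frac{93}{23}} = \sqrt{\frac{2230441}{161}} = \frac{\sqrt{359101001}}{161}$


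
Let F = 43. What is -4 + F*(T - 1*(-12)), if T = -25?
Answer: -563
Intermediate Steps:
-4 + F*(T - 1*(-12)) = -4 + 43*(-25 - 1*(-12)) = -4 + 43*(-25 + 12) = -4 + 43*(-13) = -4 - 559 = -563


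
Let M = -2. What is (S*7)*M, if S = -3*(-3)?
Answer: -126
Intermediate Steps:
S = 9
(S*7)*M = (9*7)*(-2) = 63*(-2) = -126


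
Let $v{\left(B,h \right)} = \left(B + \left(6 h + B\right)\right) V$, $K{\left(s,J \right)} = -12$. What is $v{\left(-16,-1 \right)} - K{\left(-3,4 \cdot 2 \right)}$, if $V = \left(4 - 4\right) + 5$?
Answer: $-178$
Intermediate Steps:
$V = 5$ ($V = 0 + 5 = 5$)
$v{\left(B,h \right)} = 10 B + 30 h$ ($v{\left(B,h \right)} = \left(B + \left(6 h + B\right)\right) 5 = \left(B + \left(B + 6 h\right)\right) 5 = \left(2 B + 6 h\right) 5 = 10 B + 30 h$)
$v{\left(-16,-1 \right)} - K{\left(-3,4 \cdot 2 \right)} = \left(10 \left(-16\right) + 30 \left(-1\right)\right) - -12 = \left(-160 - 30\right) + 12 = -190 + 12 = -178$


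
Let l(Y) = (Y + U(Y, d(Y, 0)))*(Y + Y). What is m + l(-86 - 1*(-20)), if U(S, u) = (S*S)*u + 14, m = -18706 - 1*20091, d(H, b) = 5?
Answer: -2906893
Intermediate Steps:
m = -38797 (m = -18706 - 20091 = -38797)
U(S, u) = 14 + u*S² (U(S, u) = S²*u + 14 = u*S² + 14 = 14 + u*S²)
l(Y) = 2*Y*(14 + Y + 5*Y²) (l(Y) = (Y + (14 + 5*Y²))*(Y + Y) = (14 + Y + 5*Y²)*(2*Y) = 2*Y*(14 + Y + 5*Y²))
m + l(-86 - 1*(-20)) = -38797 + 2*(-86 - 1*(-20))*(14 + (-86 - 1*(-20)) + 5*(-86 - 1*(-20))²) = -38797 + 2*(-86 + 20)*(14 + (-86 + 20) + 5*(-86 + 20)²) = -38797 + 2*(-66)*(14 - 66 + 5*(-66)²) = -38797 + 2*(-66)*(14 - 66 + 5*4356) = -38797 + 2*(-66)*(14 - 66 + 21780) = -38797 + 2*(-66)*21728 = -38797 - 2868096 = -2906893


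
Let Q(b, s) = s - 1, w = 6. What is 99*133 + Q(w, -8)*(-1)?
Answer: 13176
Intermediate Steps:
Q(b, s) = -1 + s
99*133 + Q(w, -8)*(-1) = 99*133 + (-1 - 8)*(-1) = 13167 - 9*(-1) = 13167 + 9 = 13176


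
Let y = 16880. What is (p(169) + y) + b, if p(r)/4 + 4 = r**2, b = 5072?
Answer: 136180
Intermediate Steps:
p(r) = -16 + 4*r**2
(p(169) + y) + b = ((-16 + 4*169**2) + 16880) + 5072 = ((-16 + 4*28561) + 16880) + 5072 = ((-16 + 114244) + 16880) + 5072 = (114228 + 16880) + 5072 = 131108 + 5072 = 136180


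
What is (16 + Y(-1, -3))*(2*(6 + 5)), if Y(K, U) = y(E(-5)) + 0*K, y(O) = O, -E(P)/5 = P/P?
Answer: 242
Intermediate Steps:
E(P) = -5 (E(P) = -5*P/P = -5*1 = -5)
Y(K, U) = -5 (Y(K, U) = -5 + 0*K = -5 + 0 = -5)
(16 + Y(-1, -3))*(2*(6 + 5)) = (16 - 5)*(2*(6 + 5)) = 11*(2*11) = 11*22 = 242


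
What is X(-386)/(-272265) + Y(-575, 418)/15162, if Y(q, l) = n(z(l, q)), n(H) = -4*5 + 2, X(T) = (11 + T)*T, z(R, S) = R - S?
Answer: -3491429/6552511 ≈ -0.53284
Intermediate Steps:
X(T) = T*(11 + T)
n(H) = -18 (n(H) = -20 + 2 = -18)
Y(q, l) = -18
X(-386)/(-272265) + Y(-575, 418)/15162 = -386*(11 - 386)/(-272265) - 18/15162 = -386*(-375)*(-1/272265) - 18*1/15162 = 144750*(-1/272265) - 3/2527 = -9650/18151 - 3/2527 = -3491429/6552511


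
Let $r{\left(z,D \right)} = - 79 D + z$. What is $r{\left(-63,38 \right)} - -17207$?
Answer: $14142$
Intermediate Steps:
$r{\left(z,D \right)} = z - 79 D$
$r{\left(-63,38 \right)} - -17207 = \left(-63 - 3002\right) - -17207 = \left(-63 - 3002\right) + 17207 = -3065 + 17207 = 14142$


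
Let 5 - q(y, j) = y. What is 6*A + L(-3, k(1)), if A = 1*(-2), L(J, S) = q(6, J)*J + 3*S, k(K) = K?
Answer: -6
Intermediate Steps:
q(y, j) = 5 - y
L(J, S) = -J + 3*S (L(J, S) = (5 - 1*6)*J + 3*S = (5 - 6)*J + 3*S = -J + 3*S)
A = -2
6*A + L(-3, k(1)) = 6*(-2) + (-1*(-3) + 3*1) = -12 + (3 + 3) = -12 + 6 = -6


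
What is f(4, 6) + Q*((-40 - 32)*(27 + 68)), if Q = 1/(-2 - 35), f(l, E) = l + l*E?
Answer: 7876/37 ≈ 212.86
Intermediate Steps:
f(l, E) = l + E*l
Q = -1/37 (Q = 1/(-37) = -1/37 ≈ -0.027027)
f(4, 6) + Q*((-40 - 32)*(27 + 68)) = 4*(1 + 6) - (-40 - 32)*(27 + 68)/37 = 4*7 - (-72)*95/37 = 28 - 1/37*(-6840) = 28 + 6840/37 = 7876/37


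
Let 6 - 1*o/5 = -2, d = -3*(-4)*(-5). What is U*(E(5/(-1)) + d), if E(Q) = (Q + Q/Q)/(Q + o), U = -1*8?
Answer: 16832/35 ≈ 480.91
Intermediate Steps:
d = -60 (d = 12*(-5) = -60)
U = -8
o = 40 (o = 30 - 5*(-2) = 30 + 10 = 40)
E(Q) = (1 + Q)/(40 + Q) (E(Q) = (Q + Q/Q)/(Q + 40) = (Q + 1)/(40 + Q) = (1 + Q)/(40 + Q))
U*(E(5/(-1)) + d) = -8*((1 + 5/(-1))/(40 + 5/(-1)) - 60) = -8*((1 + 5*(-1))/(40 + 5*(-1)) - 60) = -8*((1 - 5)/(40 - 5) - 60) = -8*(-4/35 - 60) = -8*(-2104/35) = 16832/35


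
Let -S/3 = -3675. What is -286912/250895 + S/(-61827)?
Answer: -6835008533/5170695055 ≈ -1.3219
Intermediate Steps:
S = 11025 (S = -3*(-3675) = 11025)
-286912/250895 + S/(-61827) = -286912/250895 + 11025/(-61827) = -286912*1/250895 + 11025*(-1/61827) = -286912/250895 - 3675/20609 = -6835008533/5170695055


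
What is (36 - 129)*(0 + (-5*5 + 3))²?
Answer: -45012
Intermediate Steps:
(36 - 129)*(0 + (-5*5 + 3))² = -93*(0 + (-25 + 3))² = -93*(0 - 22)² = -93*(-22)² = -93*484 = -45012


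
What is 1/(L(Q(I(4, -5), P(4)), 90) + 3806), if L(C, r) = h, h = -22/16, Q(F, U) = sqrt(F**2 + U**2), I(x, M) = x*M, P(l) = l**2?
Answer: 8/30437 ≈ 0.00026284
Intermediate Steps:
I(x, M) = M*x
h = -11/8 (h = -22*1/16 = -11/8 ≈ -1.3750)
L(C, r) = -11/8
1/(L(Q(I(4, -5), P(4)), 90) + 3806) = 1/(-11/8 + 3806) = 1/(30437/8) = 8/30437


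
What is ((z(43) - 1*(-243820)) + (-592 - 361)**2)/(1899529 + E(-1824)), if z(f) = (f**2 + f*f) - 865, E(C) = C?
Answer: 1154862/1897705 ≈ 0.60856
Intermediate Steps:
z(f) = -865 + 2*f**2 (z(f) = (f**2 + f**2) - 865 = 2*f**2 - 865 = -865 + 2*f**2)
((z(43) - 1*(-243820)) + (-592 - 361)**2)/(1899529 + E(-1824)) = (((-865 + 2*43**2) - 1*(-243820)) + (-592 - 361)**2)/(1899529 - 1824) = (((-865 + 2*1849) + 243820) + (-953)**2)/1897705 = (((-865 + 3698) + 243820) + 908209)*(1/1897705) = ((2833 + 243820) + 908209)*(1/1897705) = (246653 + 908209)*(1/1897705) = 1154862*(1/1897705) = 1154862/1897705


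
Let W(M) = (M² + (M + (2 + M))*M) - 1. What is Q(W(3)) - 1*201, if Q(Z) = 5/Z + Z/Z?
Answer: -6395/32 ≈ -199.84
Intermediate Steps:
W(M) = -1 + M² + M*(2 + 2*M) (W(M) = (M² + (2 + 2*M)*M) - 1 = (M² + M*(2 + 2*M)) - 1 = -1 + M² + M*(2 + 2*M))
Q(Z) = 1 + 5/Z (Q(Z) = 5/Z + 1 = 1 + 5/Z)
Q(W(3)) - 1*201 = (5 + (-1 + 2*3 + 3*3²))/(-1 + 2*3 + 3*3²) - 1*201 = (5 + (-1 + 6 + 3*9))/(-1 + 6 + 3*9) - 201 = (5 + (-1 + 6 + 27))/(-1 + 6 + 27) - 201 = (5 + 32)/32 - 201 = (1/32)*37 - 201 = 37/32 - 201 = -6395/32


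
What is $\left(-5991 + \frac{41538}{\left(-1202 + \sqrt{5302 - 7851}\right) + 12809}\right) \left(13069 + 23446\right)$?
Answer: $\frac{109545 \left(- 1997 \sqrt{2549} + 23165333 i\right)}{\sqrt{2549} - 11607 i} \approx -2.1863 \cdot 10^{8} - 568.4 i$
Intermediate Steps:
$\left(-5991 + \frac{41538}{\left(-1202 + \sqrt{5302 - 7851}\right) + 12809}\right) \left(13069 + 23446\right) = \left(-5991 + \frac{41538}{\left(-1202 + \sqrt{-2549}\right) + 12809}\right) 36515 = \left(-5991 + \frac{41538}{\left(-1202 + i \sqrt{2549}\right) + 12809}\right) 36515 = \left(-5991 + \frac{41538}{11607 + i \sqrt{2549}}\right) 36515 = -218761365 + \frac{1516760070}{11607 + i \sqrt{2549}}$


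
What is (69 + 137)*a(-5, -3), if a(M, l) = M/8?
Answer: -515/4 ≈ -128.75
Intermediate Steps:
a(M, l) = M/8 (a(M, l) = M*(⅛) = M/8)
(69 + 137)*a(-5, -3) = (69 + 137)*((⅛)*(-5)) = 206*(-5/8) = -515/4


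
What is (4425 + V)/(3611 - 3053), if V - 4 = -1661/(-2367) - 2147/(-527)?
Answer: 5530731757/696054222 ≈ 7.9458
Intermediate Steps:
V = 10946932/1247409 (V = 4 + (-1661/(-2367) - 2147/(-527)) = 4 + (-1661*(-1/2367) - 2147*(-1/527)) = 4 + (1661/2367 + 2147/527) = 4 + 5957296/1247409 = 10946932/1247409 ≈ 8.7757)
(4425 + V)/(3611 - 3053) = (4425 + 10946932/1247409)/(3611 - 3053) = (5530731757/1247409)/558 = (5530731757/1247409)*(1/558) = 5530731757/696054222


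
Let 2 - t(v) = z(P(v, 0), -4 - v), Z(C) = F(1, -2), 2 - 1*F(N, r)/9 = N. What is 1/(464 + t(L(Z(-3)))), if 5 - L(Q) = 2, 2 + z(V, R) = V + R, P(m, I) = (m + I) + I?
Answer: 1/472 ≈ 0.0021186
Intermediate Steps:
F(N, r) = 18 - 9*N
Z(C) = 9 (Z(C) = 18 - 9*1 = 18 - 9 = 9)
P(m, I) = m + 2*I (P(m, I) = (I + m) + I = m + 2*I)
z(V, R) = -2 + R + V (z(V, R) = -2 + (V + R) = -2 + (R + V) = -2 + R + V)
L(Q) = 3 (L(Q) = 5 - 1*2 = 5 - 2 = 3)
t(v) = 8 (t(v) = 2 - (-2 + (-4 - v) + (v + 2*0)) = 2 - (-2 + (-4 - v) + (v + 0)) = 2 - (-2 + (-4 - v) + v) = 2 - 1*(-6) = 2 + 6 = 8)
1/(464 + t(L(Z(-3)))) = 1/(464 + 8) = 1/472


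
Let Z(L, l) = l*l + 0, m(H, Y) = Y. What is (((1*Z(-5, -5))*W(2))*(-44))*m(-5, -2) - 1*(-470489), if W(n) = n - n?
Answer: 470489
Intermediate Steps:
Z(L, l) = l**2 (Z(L, l) = l**2 + 0 = l**2)
W(n) = 0
(((1*Z(-5, -5))*W(2))*(-44))*m(-5, -2) - 1*(-470489) = (((1*(-5)**2)*0)*(-44))*(-2) - 1*(-470489) = (((1*25)*0)*(-44))*(-2) + 470489 = ((25*0)*(-44))*(-2) + 470489 = (0*(-44))*(-2) + 470489 = 0*(-2) + 470489 = 0 + 470489 = 470489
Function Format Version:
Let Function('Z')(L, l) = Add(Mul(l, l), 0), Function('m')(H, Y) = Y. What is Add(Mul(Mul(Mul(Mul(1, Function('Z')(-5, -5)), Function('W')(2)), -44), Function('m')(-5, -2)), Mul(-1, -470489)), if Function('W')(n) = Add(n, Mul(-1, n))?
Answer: 470489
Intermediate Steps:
Function('Z')(L, l) = Pow(l, 2) (Function('Z')(L, l) = Add(Pow(l, 2), 0) = Pow(l, 2))
Function('W')(n) = 0
Add(Mul(Mul(Mul(Mul(1, Function('Z')(-5, -5)), Function('W')(2)), -44), Function('m')(-5, -2)), Mul(-1, -470489)) = Add(Mul(Mul(Mul(Mul(1, Pow(-5, 2)), 0), -44), -2), Mul(-1, -470489)) = Add(Mul(Mul(Mul(Mul(1, 25), 0), -44), -2), 470489) = Add(Mul(Mul(Mul(25, 0), -44), -2), 470489) = Add(Mul(Mul(0, -44), -2), 470489) = Add(Mul(0, -2), 470489) = Add(0, 470489) = 470489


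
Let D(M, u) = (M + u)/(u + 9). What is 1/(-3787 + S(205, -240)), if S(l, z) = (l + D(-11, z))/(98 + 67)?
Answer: -38115/144293899 ≈ -0.00026415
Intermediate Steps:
D(M, u) = (M + u)/(9 + u)
S(l, z) = l/165 + (-11 + z)/(165*(9 + z)) (S(l, z) = (l + (-11 + z)/(9 + z))/(98 + 67) = (l + (-11 + z)/(9 + z))/165 = (l + (-11 + z)/(9 + z))*(1/165) = l/165 + (-11 + z)/(165*(9 + z)))
1/(-3787 + S(205, -240)) = 1/(-3787 + (-11 - 240 + 205*(9 - 240))/(165*(9 - 240))) = 1/(-3787 + (1/165)*(-11 - 240 + 205*(-231))/(-231)) = 1/(-3787 + (1/165)*(-1/231)*(-11 - 240 - 47355)) = 1/(-3787 + (1/165)*(-1/231)*(-47606)) = 1/(-3787 + 47606/38115) = 1/(-144293899/38115) = -38115/144293899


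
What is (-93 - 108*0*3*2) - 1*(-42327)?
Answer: 42234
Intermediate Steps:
(-93 - 108*0*3*2) - 1*(-42327) = (-93 - 0*2) + 42327 = (-93 - 108*0) + 42327 = (-93 + 0) + 42327 = -93 + 42327 = 42234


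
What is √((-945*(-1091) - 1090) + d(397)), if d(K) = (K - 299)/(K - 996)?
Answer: √369530885203/599 ≈ 1014.8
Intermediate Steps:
d(K) = (-299 + K)/(-996 + K)
√((-945*(-1091) - 1090) + d(397)) = √((-945*(-1091) - 1090) + (-299 + 397)/(-996 + 397)) = √((1030995 - 1090) + 98/(-599)) = √(1029905 - 1/599*98) = √(1029905 - 98/599) = √(616912997/599) = √369530885203/599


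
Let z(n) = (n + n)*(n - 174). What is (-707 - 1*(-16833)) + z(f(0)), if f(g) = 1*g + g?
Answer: 16126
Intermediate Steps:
f(g) = 2*g (f(g) = g + g = 2*g)
z(n) = 2*n*(-174 + n) (z(n) = (2*n)*(-174 + n) = 2*n*(-174 + n))
(-707 - 1*(-16833)) + z(f(0)) = (-707 - 1*(-16833)) + 2*(2*0)*(-174 + 2*0) = (-707 + 16833) + 2*0*(-174 + 0) = 16126 + 2*0*(-174) = 16126 + 0 = 16126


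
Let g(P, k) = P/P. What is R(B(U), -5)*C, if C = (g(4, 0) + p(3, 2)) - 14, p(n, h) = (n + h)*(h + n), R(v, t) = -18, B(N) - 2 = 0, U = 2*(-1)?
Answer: -216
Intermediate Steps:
U = -2
g(P, k) = 1
B(N) = 2 (B(N) = 2 + 0 = 2)
p(n, h) = (h + n)² (p(n, h) = (h + n)*(h + n) = (h + n)²)
C = 12 (C = (1 + (2 + 3)²) - 14 = (1 + 5²) - 14 = (1 + 25) - 14 = 26 - 14 = 12)
R(B(U), -5)*C = -18*12 = -216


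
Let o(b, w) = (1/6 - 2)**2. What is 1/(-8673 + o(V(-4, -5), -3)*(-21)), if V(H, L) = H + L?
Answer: -12/104923 ≈ -0.00011437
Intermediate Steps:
o(b, w) = 121/36 (o(b, w) = (1/6 - 2)**2 = (-11/6)**2 = 121/36)
1/(-8673 + o(V(-4, -5), -3)*(-21)) = 1/(-8673 + (121/36)*(-21)) = 1/(-8673 - 847/12) = 1/(-104923/12) = -12/104923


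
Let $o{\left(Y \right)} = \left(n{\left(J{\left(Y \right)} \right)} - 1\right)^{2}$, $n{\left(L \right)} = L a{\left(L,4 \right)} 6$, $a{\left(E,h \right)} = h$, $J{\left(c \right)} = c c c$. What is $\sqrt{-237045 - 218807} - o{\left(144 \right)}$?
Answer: $-5135673714868225 + 2 i \sqrt{113963} \approx -5.1357 \cdot 10^{15} + 675.17 i$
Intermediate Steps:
$J{\left(c \right)} = c^{3}$ ($J{\left(c \right)} = c^{2} c = c^{3}$)
$n{\left(L \right)} = 24 L$ ($n{\left(L \right)} = L 4 \cdot 6 = 4 L 6 = 24 L$)
$o{\left(Y \right)} = \left(-1 + 24 Y^{3}\right)^{2}$ ($o{\left(Y \right)} = \left(24 Y^{3} - 1\right)^{2} = \left(-1 + 24 Y^{3}\right)^{2}$)
$\sqrt{-237045 - 218807} - o{\left(144 \right)} = \sqrt{-237045 - 218807} - \left(-1 + 24 \cdot 144^{3}\right)^{2} = \sqrt{-455852} - \left(-1 + 24 \cdot 2985984\right)^{2} = 2 i \sqrt{113963} - \left(-1 + 71663616\right)^{2} = 2 i \sqrt{113963} - 71663615^{2} = 2 i \sqrt{113963} - 5135673714868225 = -5135673714868225 + 2 i \sqrt{113963}$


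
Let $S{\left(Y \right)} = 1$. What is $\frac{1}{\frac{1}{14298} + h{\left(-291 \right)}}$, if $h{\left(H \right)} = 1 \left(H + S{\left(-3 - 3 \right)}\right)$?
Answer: $- \frac{14298}{4146419} \approx -0.0034483$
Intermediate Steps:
$h{\left(H \right)} = 1 + H$ ($h{\left(H \right)} = 1 \left(H + 1\right) = 1 \left(1 + H\right) = 1 + H$)
$\frac{1}{\frac{1}{14298} + h{\left(-291 \right)}} = \frac{1}{\frac{1}{14298} + \left(1 - 291\right)} = \frac{1}{\frac{1}{14298} - 290} = \frac{1}{- \frac{4146419}{14298}} = - \frac{14298}{4146419}$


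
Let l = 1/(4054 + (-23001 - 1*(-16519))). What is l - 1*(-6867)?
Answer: 16673075/2428 ≈ 6867.0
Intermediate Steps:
l = -1/2428 (l = 1/(4054 + (-23001 + 16519)) = 1/(4054 - 6482) = 1/(-2428) = -1/2428 ≈ -0.00041186)
l - 1*(-6867) = -1/2428 - 1*(-6867) = -1/2428 + 6867 = 16673075/2428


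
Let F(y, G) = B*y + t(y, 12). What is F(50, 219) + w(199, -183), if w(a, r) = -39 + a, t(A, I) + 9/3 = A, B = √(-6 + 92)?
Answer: 207 + 50*√86 ≈ 670.68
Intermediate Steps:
B = √86 ≈ 9.2736
t(A, I) = -3 + A
F(y, G) = -3 + y + y*√86 (F(y, G) = √86*y + (-3 + y) = y*√86 + (-3 + y) = -3 + y + y*√86)
F(50, 219) + w(199, -183) = (-3 + 50 + 50*√86) + (-39 + 199) = (47 + 50*√86) + 160 = 207 + 50*√86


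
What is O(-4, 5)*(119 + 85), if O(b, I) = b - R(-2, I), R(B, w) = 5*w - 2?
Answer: -5508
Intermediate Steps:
R(B, w) = -2 + 5*w
O(b, I) = 2 + b - 5*I (O(b, I) = b - (-2 + 5*I) = b + (2 - 5*I) = 2 + b - 5*I)
O(-4, 5)*(119 + 85) = (2 - 4 - 5*5)*(119 + 85) = (2 - 4 - 25)*204 = -27*204 = -5508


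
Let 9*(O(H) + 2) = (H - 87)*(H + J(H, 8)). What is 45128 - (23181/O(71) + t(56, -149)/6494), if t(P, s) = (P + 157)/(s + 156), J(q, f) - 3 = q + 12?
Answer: 1299899434228/28752185 ≈ 45210.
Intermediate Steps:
J(q, f) = 15 + q (J(q, f) = 3 + (q + 12) = 3 + (12 + q) = 15 + q)
O(H) = -2 + (-87 + H)*(15 + 2*H)/9 (O(H) = -2 + ((H - 87)*(H + (15 + H)))/9 = -2 + ((-87 + H)*(15 + 2*H))/9 = -2 + (-87 + H)*(15 + 2*H)/9)
t(P, s) = (157 + P)/(156 + s)
45128 - (23181/O(71) + t(56, -149)/6494) = 45128 - (23181/(-147 - 53/3*71 + (2/9)*71²) + ((157 + 56)/(156 - 149))/6494) = 45128 - (23181/(-147 - 3763/3 + (2/9)*5041) + (213/7)*(1/6494)) = 45128 - (23181/(-147 - 3763/3 + 10082/9) + ((⅐)*213)*(1/6494)) = 45128 - (23181/(-2530/9) + (213/7)*(1/6494)) = 45128 - (23181*(-9/2530) + 213/45458) = 45128 - (-208629/2530 + 213/45458) = 45128 - 1*(-2370829548/28752185) = 45128 + 2370829548/28752185 = 1299899434228/28752185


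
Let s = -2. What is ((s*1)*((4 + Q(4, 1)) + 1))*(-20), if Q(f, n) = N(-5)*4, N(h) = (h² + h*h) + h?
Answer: 7400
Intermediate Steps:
N(h) = h + 2*h² (N(h) = (h² + h²) + h = 2*h² + h = h + 2*h²)
Q(f, n) = 180 (Q(f, n) = -5*(1 + 2*(-5))*4 = -5*(1 - 10)*4 = -5*(-9)*4 = 45*4 = 180)
((s*1)*((4 + Q(4, 1)) + 1))*(-20) = ((-2*1)*((4 + 180) + 1))*(-20) = -2*(184 + 1)*(-20) = -2*185*(-20) = -370*(-20) = 7400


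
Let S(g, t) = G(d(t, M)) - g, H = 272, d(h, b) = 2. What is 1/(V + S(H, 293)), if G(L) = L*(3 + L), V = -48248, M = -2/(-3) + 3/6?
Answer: -1/48510 ≈ -2.0614e-5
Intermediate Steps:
M = 7/6 (M = -2*(-⅓) + 3*(⅙) = ⅔ + ½ = 7/6 ≈ 1.1667)
S(g, t) = 10 - g (S(g, t) = 2*(3 + 2) - g = 2*5 - g = 10 - g)
1/(V + S(H, 293)) = 1/(-48248 + (10 - 1*272)) = 1/(-48248 + (10 - 272)) = 1/(-48248 - 262) = 1/(-48510) = -1/48510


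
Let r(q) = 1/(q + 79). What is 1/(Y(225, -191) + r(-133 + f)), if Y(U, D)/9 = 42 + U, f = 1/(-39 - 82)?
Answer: 6535/15703484 ≈ 0.00041615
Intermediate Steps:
f = -1/121 (f = 1/(-121) = -1/121 ≈ -0.0082645)
Y(U, D) = 378 + 9*U (Y(U, D) = 9*(42 + U) = 378 + 9*U)
r(q) = 1/(79 + q)
1/(Y(225, -191) + r(-133 + f)) = 1/((378 + 9*225) + 1/(79 + (-133 - 1/121))) = 1/((378 + 2025) + 1/(79 - 16094/121)) = 1/(2403 + 1/(-6535/121)) = 1/(2403 - 121/6535) = 1/(15703484/6535) = 6535/15703484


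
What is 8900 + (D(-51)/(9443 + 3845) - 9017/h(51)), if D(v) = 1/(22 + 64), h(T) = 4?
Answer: 7594550437/1142768 ≈ 6645.8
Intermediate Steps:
D(v) = 1/86
8900 + (D(-51)/(9443 + 3845) - 9017/h(51)) = 8900 + (1/(86*(9443 + 3845)) - 9017/4) = 8900 + ((1/86)/13288 - 9017*¼) = 8900 + ((1/86)*(1/13288) - 9017/4) = 8900 + (1/1142768 - 9017/4) = 8900 - 2576084763/1142768 = 7594550437/1142768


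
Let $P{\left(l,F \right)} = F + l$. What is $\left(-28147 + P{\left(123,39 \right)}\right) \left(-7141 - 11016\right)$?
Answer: $508123645$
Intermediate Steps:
$\left(-28147 + P{\left(123,39 \right)}\right) \left(-7141 - 11016\right) = \left(-28147 + \left(39 + 123\right)\right) \left(-7141 - 11016\right) = \left(-28147 + 162\right) \left(-18157\right) = \left(-27985\right) \left(-18157\right) = 508123645$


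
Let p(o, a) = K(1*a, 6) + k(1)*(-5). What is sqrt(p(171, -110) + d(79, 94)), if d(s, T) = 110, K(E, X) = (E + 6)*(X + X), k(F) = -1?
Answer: I*sqrt(1133) ≈ 33.66*I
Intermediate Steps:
K(E, X) = 2*X*(6 + E) (K(E, X) = (6 + E)*(2*X) = 2*X*(6 + E))
p(o, a) = 77 + 12*a (p(o, a) = 2*6*(6 + 1*a) - 1*(-5) = 2*6*(6 + a) + 5 = (72 + 12*a) + 5 = 77 + 12*a)
sqrt(p(171, -110) + d(79, 94)) = sqrt((77 + 12*(-110)) + 110) = sqrt((77 - 1320) + 110) = sqrt(-1243 + 110) = sqrt(-1133) = I*sqrt(1133)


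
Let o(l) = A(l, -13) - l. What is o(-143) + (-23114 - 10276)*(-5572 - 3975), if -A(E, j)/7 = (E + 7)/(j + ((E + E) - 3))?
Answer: 48134944947/151 ≈ 3.1877e+8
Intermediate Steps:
A(E, j) = -7*(7 + E)/(-3 + j + 2*E) (A(E, j) = -7*(E + 7)/(j + ((E + E) - 3)) = -7*(7 + E)/(j + (2*E - 3)) = -7*(7 + E)/(j + (-3 + 2*E)) = -7*(7 + E)/(-3 + j + 2*E))
o(l) = -l + 7*(-7 - l)/(-16 + 2*l) (o(l) = 7*(-7 - l)/(-3 - 13 + 2*l) - l = 7*(-7 - l)/(-16 + 2*l) - l = -l + 7*(-7 - l)/(-16 + 2*l))
o(-143) + (-23114 - 10276)*(-5572 - 3975) = (-49 - 2*(-143)² + 9*(-143))/(2*(-8 - 143)) + (-23114 - 10276)*(-5572 - 3975) = (½)*(-49 - 2*20449 - 1287)/(-151) - 33390*(-9547) = (½)*(-1/151)*(-49 - 40898 - 1287) + 318774330 = (½)*(-1/151)*(-42234) + 318774330 = 21117/151 + 318774330 = 48134944947/151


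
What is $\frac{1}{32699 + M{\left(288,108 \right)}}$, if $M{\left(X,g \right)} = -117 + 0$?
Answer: $\frac{1}{32582} \approx 3.0692 \cdot 10^{-5}$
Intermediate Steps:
$M{\left(X,g \right)} = -117$
$\frac{1}{32699 + M{\left(288,108 \right)}} = \frac{1}{32699 - 117} = \frac{1}{32582}$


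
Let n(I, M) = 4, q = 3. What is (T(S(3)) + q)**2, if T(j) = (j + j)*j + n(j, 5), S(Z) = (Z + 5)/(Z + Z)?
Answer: 9025/81 ≈ 111.42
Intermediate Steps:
S(Z) = (5 + Z)/(2*Z) (S(Z) = (5 + Z)/((2*Z)) = (5 + Z)*(1/(2*Z)) = (5 + Z)/(2*Z))
T(j) = 4 + 2*j**2 (T(j) = (j + j)*j + 4 = (2*j)*j + 4 = 2*j**2 + 4 = 4 + 2*j**2)
(T(S(3)) + q)**2 = ((4 + 2*((1/2)*(5 + 3)/3)**2) + 3)**2 = ((4 + 2*((1/2)*(1/3)*8)**2) + 3)**2 = ((4 + 2*(4/3)**2) + 3)**2 = ((4 + 2*(16/9)) + 3)**2 = ((4 + 32/9) + 3)**2 = (68/9 + 3)**2 = (95/9)**2 = 9025/81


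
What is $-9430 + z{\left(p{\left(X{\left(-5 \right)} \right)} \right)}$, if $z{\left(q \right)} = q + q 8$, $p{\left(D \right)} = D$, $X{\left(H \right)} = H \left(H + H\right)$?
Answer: $-8980$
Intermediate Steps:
$X{\left(H \right)} = 2 H^{2}$ ($X{\left(H \right)} = H 2 H = 2 H^{2}$)
$z{\left(q \right)} = 9 q$ ($z{\left(q \right)} = q + 8 q = 9 q$)
$-9430 + z{\left(p{\left(X{\left(-5 \right)} \right)} \right)} = -9430 + 9 \cdot 2 \left(-5\right)^{2} = -9430 + 9 \cdot 2 \cdot 25 = -9430 + 9 \cdot 50 = -9430 + 450 = -8980$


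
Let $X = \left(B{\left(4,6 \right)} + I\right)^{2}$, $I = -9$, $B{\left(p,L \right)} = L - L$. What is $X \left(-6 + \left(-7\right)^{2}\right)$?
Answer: $3483$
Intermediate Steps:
$B{\left(p,L \right)} = 0$
$X = 81$ ($X = \left(0 - 9\right)^{2} = \left(-9\right)^{2} = 81$)
$X \left(-6 + \left(-7\right)^{2}\right) = 81 \left(-6 + \left(-7\right)^{2}\right) = 81 \left(-6 + 49\right) = 81 \cdot 43 = 3483$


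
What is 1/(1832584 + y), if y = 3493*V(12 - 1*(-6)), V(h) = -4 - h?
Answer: 1/1755738 ≈ 5.6956e-7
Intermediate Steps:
y = -76846 (y = 3493*(-4 - (12 - 1*(-6))) = 3493*(-4 - (12 + 6)) = 3493*(-4 - 1*18) = 3493*(-4 - 18) = 3493*(-22) = -76846)
1/(1832584 + y) = 1/(1832584 - 76846) = 1/1755738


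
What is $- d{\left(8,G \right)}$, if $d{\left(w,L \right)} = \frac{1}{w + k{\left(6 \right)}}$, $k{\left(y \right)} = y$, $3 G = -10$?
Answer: $- \frac{1}{14} \approx -0.071429$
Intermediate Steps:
$G = - \frac{10}{3}$ ($G = \frac{1}{3} \left(-10\right) = - \frac{10}{3} \approx -3.3333$)
$d{\left(w,L \right)} = \frac{1}{6 + w}$ ($d{\left(w,L \right)} = \frac{1}{w + 6} = \frac{1}{6 + w}$)
$- d{\left(8,G \right)} = - \frac{1}{6 + 8} = - \frac{1}{14}$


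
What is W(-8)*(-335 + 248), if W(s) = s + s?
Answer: 1392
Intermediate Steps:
W(s) = 2*s
W(-8)*(-335 + 248) = (2*(-8))*(-335 + 248) = -16*(-87) = 1392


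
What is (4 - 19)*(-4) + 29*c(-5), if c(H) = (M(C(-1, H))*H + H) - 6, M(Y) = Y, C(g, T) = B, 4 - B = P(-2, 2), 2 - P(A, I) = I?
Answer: -839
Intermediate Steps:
P(A, I) = 2 - I
B = 4 (B = 4 - (2 - 1*2) = 4 - (2 - 2) = 4 - 1*0 = 4 + 0 = 4)
C(g, T) = 4
c(H) = -6 + 5*H (c(H) = (4*H + H) - 6 = 5*H - 6 = -6 + 5*H)
(4 - 19)*(-4) + 29*c(-5) = (4 - 19)*(-4) + 29*(-6 + 5*(-5)) = -15*(-4) + 29*(-6 - 25) = 60 + 29*(-31) = 60 - 899 = -839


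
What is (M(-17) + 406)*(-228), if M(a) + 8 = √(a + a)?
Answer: -90744 - 228*I*√34 ≈ -90744.0 - 1329.5*I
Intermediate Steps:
M(a) = -8 + √2*√a (M(a) = -8 + √(a + a) = -8 + √(2*a) = -8 + √2*√a)
(M(-17) + 406)*(-228) = ((-8 + √2*√(-17)) + 406)*(-228) = ((-8 + √2*(I*√17)) + 406)*(-228) = ((-8 + I*√34) + 406)*(-228) = (398 + I*√34)*(-228) = -90744 - 228*I*√34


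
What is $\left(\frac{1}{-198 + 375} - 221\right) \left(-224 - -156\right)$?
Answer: $\frac{2659888}{177} \approx 15028.0$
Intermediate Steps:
$\left(\frac{1}{-198 + 375} - 221\right) \left(-224 - -156\right) = \left(\frac{1}{177} - 221\right) \left(-224 + 156\right) = \left(\frac{1}{177} - 221\right) \left(-68\right) = \left(- \frac{39116}{177}\right) \left(-68\right) = \frac{2659888}{177}$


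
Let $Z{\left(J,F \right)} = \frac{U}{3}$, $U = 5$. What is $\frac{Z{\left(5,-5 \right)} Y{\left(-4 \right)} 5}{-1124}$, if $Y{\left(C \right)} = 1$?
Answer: $- \frac{25}{3372} \approx -0.007414$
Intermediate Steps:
$Z{\left(J,F \right)} = \frac{5}{3}$
$\frac{Z{\left(5,-5 \right)} Y{\left(-4 \right)} 5}{-1124} = \frac{\frac{5}{3} \cdot 1 \cdot 5}{-1124} = \frac{5}{3} \cdot 5 \left(- \frac{1}{1124}\right) = \frac{25}{3} \left(- \frac{1}{1124}\right) = - \frac{25}{3372}$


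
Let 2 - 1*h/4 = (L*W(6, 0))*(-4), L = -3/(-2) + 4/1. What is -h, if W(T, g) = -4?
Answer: 344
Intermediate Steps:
L = 11/2 (L = -3*(-1/2) + 4*1 = 3/2 + 4 = 11/2 ≈ 5.5000)
h = -344 (h = 8 - 4*(11/2)*(-4)*(-4) = 8 - (-88)*(-4) = 8 - 4*88 = 8 - 352 = -344)
-h = -1*(-344) = 344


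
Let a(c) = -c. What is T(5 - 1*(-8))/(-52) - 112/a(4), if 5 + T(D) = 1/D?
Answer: 4748/169 ≈ 28.095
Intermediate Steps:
T(D) = -5 + 1/D
T(5 - 1*(-8))/(-52) - 112/a(4) = (-5 + 1/(5 - 1*(-8)))/(-52) - 112/((-1*4)) = (-5 + 1/(5 + 8))*(-1/52) - 112/(-4) = (-5 + 1/13)*(-1/52) - 112*(-¼) = (-5 + 1/13)*(-1/52) + 28 = -64/13*(-1/52) + 28 = 16/169 + 28 = 4748/169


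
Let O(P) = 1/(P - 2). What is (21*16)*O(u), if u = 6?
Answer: 84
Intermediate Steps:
O(P) = 1/(-2 + P)
(21*16)*O(u) = (21*16)/(-2 + 6) = 336/4 = 336*(1/4) = 84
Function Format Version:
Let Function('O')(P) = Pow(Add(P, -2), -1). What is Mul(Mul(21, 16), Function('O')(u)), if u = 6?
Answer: 84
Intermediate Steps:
Function('O')(P) = Pow(Add(-2, P), -1)
Mul(Mul(21, 16), Function('O')(u)) = Mul(Mul(21, 16), Pow(Add(-2, 6), -1)) = Mul(336, Pow(4, -1)) = Mul(336, Rational(1, 4)) = 84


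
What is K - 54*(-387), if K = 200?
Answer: 21098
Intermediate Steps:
K - 54*(-387) = 200 - 54*(-387) = 200 + 20898 = 21098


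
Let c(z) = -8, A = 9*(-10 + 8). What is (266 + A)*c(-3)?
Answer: -1984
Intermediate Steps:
A = -18 (A = 9*(-2) = -18)
(266 + A)*c(-3) = (266 - 18)*(-8) = 248*(-8) = -1984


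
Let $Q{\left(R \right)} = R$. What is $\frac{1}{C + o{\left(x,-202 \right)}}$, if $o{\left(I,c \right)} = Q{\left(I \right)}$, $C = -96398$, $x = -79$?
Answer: $- \frac{1}{96477} \approx -1.0365 \cdot 10^{-5}$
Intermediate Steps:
$o{\left(I,c \right)} = I$
$\frac{1}{C + o{\left(x,-202 \right)}} = \frac{1}{-96398 - 79} = \frac{1}{-96477} = - \frac{1}{96477}$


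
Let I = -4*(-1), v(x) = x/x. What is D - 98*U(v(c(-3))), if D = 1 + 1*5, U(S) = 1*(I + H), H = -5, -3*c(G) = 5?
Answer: 104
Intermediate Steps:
c(G) = -5/3 (c(G) = -⅓*5 = -5/3)
v(x) = 1
I = 4
U(S) = -1 (U(S) = 1*(4 - 5) = 1*(-1) = -1)
D = 6 (D = 1 + 5 = 6)
D - 98*U(v(c(-3))) = 6 - 98*(-1) = 6 + 98 = 104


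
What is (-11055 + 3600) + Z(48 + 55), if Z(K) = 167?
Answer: -7288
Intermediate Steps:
(-11055 + 3600) + Z(48 + 55) = (-11055 + 3600) + 167 = -7455 + 167 = -7288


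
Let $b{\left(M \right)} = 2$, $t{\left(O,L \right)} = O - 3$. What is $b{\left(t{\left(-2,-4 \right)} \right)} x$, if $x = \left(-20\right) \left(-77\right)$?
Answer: $3080$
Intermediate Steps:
$t{\left(O,L \right)} = -3 + O$
$x = 1540$
$b{\left(t{\left(-2,-4 \right)} \right)} x = 2 \cdot 1540 = 3080$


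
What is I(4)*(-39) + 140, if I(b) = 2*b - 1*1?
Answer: -133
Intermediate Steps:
I(b) = -1 + 2*b (I(b) = 2*b - 1 = -1 + 2*b)
I(4)*(-39) + 140 = (-1 + 2*4)*(-39) + 140 = (-1 + 8)*(-39) + 140 = 7*(-39) + 140 = -273 + 140 = -133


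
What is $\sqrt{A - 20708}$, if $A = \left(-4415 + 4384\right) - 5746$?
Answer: $i \sqrt{26485} \approx 162.74 i$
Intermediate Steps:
$A = -5777$ ($A = -31 - 5746 = -5777$)
$\sqrt{A - 20708} = \sqrt{-5777 - 20708} = \sqrt{-26485} = i \sqrt{26485}$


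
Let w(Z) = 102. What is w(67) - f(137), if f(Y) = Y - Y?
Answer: 102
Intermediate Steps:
f(Y) = 0
w(67) - f(137) = 102 - 1*0 = 102 + 0 = 102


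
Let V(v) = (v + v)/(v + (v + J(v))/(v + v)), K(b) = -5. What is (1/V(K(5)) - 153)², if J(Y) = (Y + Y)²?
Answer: 9186961/400 ≈ 22967.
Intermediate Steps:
J(Y) = 4*Y² (J(Y) = (2*Y)² = 4*Y²)
V(v) = 2*v/(v + (v + 4*v²)/(2*v)) (V(v) = (v + v)/(v + (v + 4*v²)/(v + v)) = (2*v)/(v + (v + 4*v²)/((2*v))) = (2*v)/(v + (v + 4*v²)*(1/(2*v))) = (2*v)/(v + (v + 4*v²)/(2*v)) = 2*v/(v + (v + 4*v²)/(2*v)))
(1/V(K(5)) - 153)² = (1/(4*(-5)/(1 + 6*(-5))) - 153)² = (1/(4*(-5)/(1 - 30)) - 153)² = (1/(4*(-5)/(-29)) - 153)² = (1/(4*(-5)*(-1/29)) - 153)² = (1/(20/29) - 153)² = (29/20 - 153)² = (-3031/20)² = 9186961/400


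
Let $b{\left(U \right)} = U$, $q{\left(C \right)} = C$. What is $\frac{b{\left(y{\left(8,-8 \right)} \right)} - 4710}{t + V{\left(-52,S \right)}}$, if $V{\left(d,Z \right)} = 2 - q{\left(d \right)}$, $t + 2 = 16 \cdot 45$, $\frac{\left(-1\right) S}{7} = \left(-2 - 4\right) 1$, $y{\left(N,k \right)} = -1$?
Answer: $- \frac{4711}{772} \approx -6.1023$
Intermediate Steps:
$S = 42$ ($S = - 7 \left(-2 - 4\right) 1 = - 7 \left(\left(-6\right) 1\right) = \left(-7\right) \left(-6\right) = 42$)
$t = 718$ ($t = -2 + 16 \cdot 45 = -2 + 720 = 718$)
$V{\left(d,Z \right)} = 2 - d$
$\frac{b{\left(y{\left(8,-8 \right)} \right)} - 4710}{t + V{\left(-52,S \right)}} = \frac{-1 - 4710}{718 + \left(2 - -52\right)} = - \frac{4711}{718 + \left(2 + 52\right)} = - \frac{4711}{718 + 54} = - \frac{4711}{772}$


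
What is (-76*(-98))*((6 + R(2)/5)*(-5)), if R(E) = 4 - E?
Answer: -238336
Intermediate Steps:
(-76*(-98))*((6 + R(2)/5)*(-5)) = (-76*(-98))*((6 + (4 - 1*2)/5)*(-5)) = 7448*((6 + (4 - 2)*(⅕))*(-5)) = 7448*((6 + 2*(⅕))*(-5)) = 7448*((6 + ⅖)*(-5)) = 7448*((32/5)*(-5)) = 7448*(-32) = -238336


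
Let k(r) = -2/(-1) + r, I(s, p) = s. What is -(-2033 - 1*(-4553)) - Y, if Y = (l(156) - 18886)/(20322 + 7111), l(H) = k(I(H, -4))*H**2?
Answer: -72957362/27433 ≈ -2659.5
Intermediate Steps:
k(r) = 2 + r (k(r) = -2*(-1) + r = 2 + r)
l(H) = H**2*(2 + H) (l(H) = (2 + H)*H**2 = H**2*(2 + H))
Y = 3826202/27433 (Y = (156**2*(2 + 156) - 18886)/(20322 + 7111) = (24336*158 - 18886)/27433 = (3845088 - 18886)*(1/27433) = 3826202*(1/27433) = 3826202/27433 ≈ 139.47)
-(-2033 - 1*(-4553)) - Y = -(-2033 - 1*(-4553)) - 1*3826202/27433 = -(-2033 + 4553) - 3826202/27433 = -1*2520 - 3826202/27433 = -2520 - 3826202/27433 = -72957362/27433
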